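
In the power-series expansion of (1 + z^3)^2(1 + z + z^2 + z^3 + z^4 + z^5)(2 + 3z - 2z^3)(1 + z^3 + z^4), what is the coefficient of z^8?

(1 + z^3)^2 has coefficients 1,0,0,2,0,0,1 for degrees 0…6.
(1 + z + z^2 + z^3 + z^4 + z^5) has coefficients 1,1,1,1,1,1,0,0,0 for degrees 0…8.
Multiplying by (2 + 3z - 2z^3) gives running coefficients 2,5,5,3,3,3,1,-2,-2 for degrees 0…8.
Finally multiplying by (1 + z^3 + z^4), the product of all factors after the first has coefficients 2,5,5,5,10,13,9,4,4 for degrees 0…8.
[z^8] = 1·4 + 2·13 + 1·5 = 35.

35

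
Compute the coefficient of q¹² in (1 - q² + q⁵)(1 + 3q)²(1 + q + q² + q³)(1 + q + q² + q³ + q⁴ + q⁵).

47

(1 - q² + q⁵) has coefficients 1,0,-1,0,0,1 for degrees 0…5.
(1 + 3q)² has coefficients 1,6,9,0,0,0,0,0,0,0,0,0,0 for degrees 0…12.
Multiplying by (1 + q + q² + q³) gives running coefficients 1,7,16,16,15,9,0,0,0,0,0,0,0 for degrees 0…12.
Finally multiplying by (1 + q + q² + q³ + q⁴ + q⁵), the product of all factors after the first has coefficients 1,8,24,40,55,64,63,56,40,24,9,0,0 for degrees 0…12.
[q¹²] = 1·0 − 1·9 + 1·56 = 47.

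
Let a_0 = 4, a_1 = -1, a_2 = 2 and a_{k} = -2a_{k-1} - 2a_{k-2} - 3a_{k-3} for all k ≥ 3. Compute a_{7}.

-121

The ordinary generating function has denominator 1 + 2y + 2y^2 + 3y^3.
Iterating the recurrence: a_0,…,a_{7} = 4, -1, 2, -14, 27, -32, 52, -121.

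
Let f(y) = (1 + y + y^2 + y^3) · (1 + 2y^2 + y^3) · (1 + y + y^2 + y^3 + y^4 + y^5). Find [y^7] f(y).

(1 + y + y^2 + y^3) has coefficients 1,1,1,1 for degrees 0…3.
(1 + 2y^2 + y^3) has coefficients 1,0,2,1,0,0,0,0 for degrees 0…7.
Finally multiplying by (1 + y + y^2 + y^3 + y^4 + y^5), the product of all factors after the first has coefficients 1,1,3,4,4,4,3,3 for degrees 0…7.
[y^7] = 1·3 + 1·3 + 1·4 + 1·4 = 14.

14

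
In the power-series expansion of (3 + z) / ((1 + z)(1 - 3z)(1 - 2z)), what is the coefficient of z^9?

The denominator gives the recurrence a_n = 4a_(n−1) − a_(n−2) − 6a_(n−3) for n ≥ 3; the numerator fixes a_0 = 3, a_1 = 13, a_2 = 49.
Iterating: 3, 13, 49, 165, 533, 1673, 5169, 15805, 48013, 145233, so a_9 = 145233.

145233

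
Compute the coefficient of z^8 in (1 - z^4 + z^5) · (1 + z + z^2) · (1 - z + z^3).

(1 - z^4 + z^5) has coefficients 1,0,0,0,-1,1 for degrees 0…5.
(1 + z + z^2) has coefficients 1,1,1,0,0,0,0,0,0 for degrees 0…8.
Finally multiplying by (1 - z + z^3), the product of all factors after the first has coefficients 1,0,0,0,1,1,0,0,0 for degrees 0…8.
[z^8] = 1·0 − 1·1 + 1·0 = -1.

-1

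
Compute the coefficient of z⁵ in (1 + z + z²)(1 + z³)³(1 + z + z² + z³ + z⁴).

11

(1 + z + z²) has coefficients 1,1,1 for degrees 0…2.
(1 + z³)³ has coefficients 1,0,0,3,0,0 for degrees 0…5.
Finally multiplying by (1 + z + z² + z³ + z⁴), the product of all factors after the first has coefficients 1,1,1,4,4,3 for degrees 0…5.
[z⁵] = 1·3 + 1·4 + 1·4 = 11.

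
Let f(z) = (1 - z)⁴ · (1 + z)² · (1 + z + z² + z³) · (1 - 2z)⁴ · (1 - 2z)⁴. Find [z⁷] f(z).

2974

(1 - z)⁴ has coefficients 1,-4,6,-4,1 for degrees 0…4.
(1 + z)² has coefficients 1,2,1,0,0,0,0,0 for degrees 0…7.
Multiplying by (1 + z + z² + z³) gives running coefficients 1,3,4,4,3,1,0,0 for degrees 0…7.
Multiplying by (1 - 2z)⁴ gives running coefficients 1,-5,4,12,-13,-7,0,-8 for degrees 0…7.
Finally multiplying by (1 - 2z)⁴, the product of all factors after the first has coefficients 1,-13,68,-172,163,177,-576,432 for degrees 0…7.
[z⁷] = 1·432 − 4·(-576) + 6·177 − 4·163 + 1·(-172) = 2974.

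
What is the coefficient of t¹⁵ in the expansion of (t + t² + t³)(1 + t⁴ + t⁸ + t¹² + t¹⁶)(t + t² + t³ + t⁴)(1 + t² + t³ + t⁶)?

12

(t + t² + t³) has coefficients 0,1,1,1 for degrees 0…3.
(1 + t⁴ + t⁸ + t¹² + t¹⁶) has coefficients 1,0,0,0,1,0,0,0,1,0,0,0,1,0,0,0 for degrees 0…15.
Multiplying by (t + t² + t³ + t⁴) gives running coefficients 0,1,1,1,1,1,1,1,1,1,1,1,1,1,1,1 for degrees 0…15.
Finally multiplying by (1 + t² + t³ + t⁶), the product of all factors after the first has coefficients 0,1,1,2,3,3,3,4,4,4,4,4,4,4,4,4 for degrees 0…15.
[t¹⁵] = 1·4 + 1·4 + 1·4 = 12.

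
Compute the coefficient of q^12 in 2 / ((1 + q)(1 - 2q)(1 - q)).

10922

Partial fractions give a closed form: a_n = (1/3)·(-1)^n + (8/3)·2^n + (-1)·1^n.
At n = 12: a_12 = 10922.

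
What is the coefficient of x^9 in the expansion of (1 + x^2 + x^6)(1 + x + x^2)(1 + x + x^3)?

2

(1 + x^2 + x^6) has coefficients 1,0,1,0,0,0,1 for degrees 0…6.
(1 + x + x^2) has coefficients 1,1,1,0,0,0,0,0,0,0 for degrees 0…9.
Finally multiplying by (1 + x + x^3), the product of all factors after the first has coefficients 1,2,2,2,1,1,0,0,0,0 for degrees 0…9.
[x^9] = 1·0 + 1·0 + 1·2 = 2.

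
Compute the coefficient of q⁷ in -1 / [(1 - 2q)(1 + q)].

Partial fractions give a closed form: a_n = (-2/3)·2^n + (-1/3)·(-1)^n.
At n = 7: a_7 = -85.

-85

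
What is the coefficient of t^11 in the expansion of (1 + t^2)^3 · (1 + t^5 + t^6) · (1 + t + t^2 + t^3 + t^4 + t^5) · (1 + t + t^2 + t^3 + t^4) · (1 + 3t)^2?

(1 + t^2)^3 has coefficients 1,0,3,0,3,0,1 for degrees 0…6.
(1 + t^5 + t^6) has coefficients 1,0,0,0,0,1,1,0,0,0,0,0 for degrees 0…11.
Multiplying by (1 + t + t^2 + t^3 + t^4 + t^5) gives running coefficients 1,1,1,1,1,2,2,2,2,2,2,1 for degrees 0…11.
Multiplying by (1 + t + t^2 + t^3 + t^4) gives running coefficients 1,2,3,4,5,6,7,8,9,10,10,9 for degrees 0…11.
Finally multiplying by (1 + 3t)^2, the product of all factors after the first has coefficients 1,8,24,40,56,72,88,104,120,136,151,159 for degrees 0…11.
[t^11] = 1·159 + 3·136 + 3·104 + 1·72 = 951.

951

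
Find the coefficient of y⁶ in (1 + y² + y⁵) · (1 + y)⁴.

5

(1 + y² + y⁵) has coefficients 1,0,1,0,0,1 for degrees 0…5.
(1 + y)⁴ has coefficients 1,4,6,4,1,0,0 for degrees 0…6.
[y⁶] = 1·0 + 1·1 + 1·4 = 5.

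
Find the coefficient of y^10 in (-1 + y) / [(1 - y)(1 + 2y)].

Partial fractions give a closed form: a_n = (-1)·(-2)^n.
At n = 10: a_10 = -1024.

-1024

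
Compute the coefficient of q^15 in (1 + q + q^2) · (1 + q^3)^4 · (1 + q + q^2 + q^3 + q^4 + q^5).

11

(1 + q + q^2) has coefficients 1,1,1 for degrees 0…2.
(1 + q^3)^4 has coefficients 1,0,0,4,0,0,6,0,0,4,0,0,1,0,0,0 for degrees 0…15.
Finally multiplying by (1 + q + q^2 + q^3 + q^4 + q^5), the product of all factors after the first has coefficients 1,1,1,5,5,5,10,10,10,10,10,10,5,5,5,1 for degrees 0…15.
[q^15] = 1·1 + 1·5 + 1·5 = 11.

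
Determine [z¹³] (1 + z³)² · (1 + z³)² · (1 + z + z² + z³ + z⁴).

(1 + z³)² has coefficients 1,0,0,2,0,0,1 for degrees 0…6.
(1 + z³)² has coefficients 1,0,0,2,0,0,1,0,0,0,0,0,0,0 for degrees 0…13.
Finally multiplying by (1 + z + z² + z³ + z⁴), the product of all factors after the first has coefficients 1,1,1,3,3,2,3,3,1,1,1,0,0,0 for degrees 0…13.
[z¹³] = 1·0 + 2·1 + 1·3 = 5.

5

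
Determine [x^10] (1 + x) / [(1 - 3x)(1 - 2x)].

Partial fractions give a closed form: a_n = (4)·3^n + (-3)·2^n.
At n = 10: a_10 = 233124.

233124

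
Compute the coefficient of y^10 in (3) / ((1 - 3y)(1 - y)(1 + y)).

Partial fractions give a closed form: a_n = (27/8)·3^n + (-3/4)·1^n + (3/8)·(-1)^n.
At n = 10: a_10 = 199290.

199290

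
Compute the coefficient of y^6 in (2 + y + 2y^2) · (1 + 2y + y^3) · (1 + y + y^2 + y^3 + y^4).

13

(2 + y + 2y^2) has coefficients 2,1,2 for degrees 0…2.
(1 + 2y + y^3) has coefficients 1,2,0,1,0,0,0 for degrees 0…6.
Finally multiplying by (1 + y + y^2 + y^3 + y^4), the product of all factors after the first has coefficients 1,3,3,4,4,3,1 for degrees 0…6.
[y^6] = 2·1 + 1·3 + 2·4 = 13.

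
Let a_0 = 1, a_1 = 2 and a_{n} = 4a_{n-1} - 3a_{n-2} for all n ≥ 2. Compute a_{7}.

The ordinary generating function has denominator 1 - 4q + 3q^2.
Iterating the recurrence: a_0,…,a_{7} = 1, 2, 5, 14, 41, 122, 365, 1094.

1094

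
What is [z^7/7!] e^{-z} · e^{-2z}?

The EGF product rule gives c_7 = Σ_{k_1+k_2=7} C(7; k_1,k_2) · ∏ g_i(k_i), where e^{-z} gives (-1)^k; e^{-2z} gives (-2)^k.
g_1(k) for k = 0…7: 1, -1, 1, -1, 1, -1, 1, -1.
g_2(k) for k = 0…7: 1, -2, 4, -8, 16, -32, 64, -128.
c_7 = Σ_k C(7,k)·g_1(k)·g_2(7−k) = 1·1·(-128) + 7·(-1)·64 + 21·1·(-32) + 35·(-1)·16 + 35·1·(-8) + 21·(-1)·4 + 7·1·(-2) + 1·(-1)·1 = −128 − 448 − 672 − 560 − 280 − 84 − 14 − 1 = -2187.

-2187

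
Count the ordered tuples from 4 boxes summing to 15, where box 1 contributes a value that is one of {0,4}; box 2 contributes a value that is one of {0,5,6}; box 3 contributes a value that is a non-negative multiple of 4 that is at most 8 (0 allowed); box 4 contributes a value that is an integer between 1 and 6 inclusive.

The generating function for the choices is (1 + y⁴)·(1 + y⁵ + y⁶)·(1 + y⁴ + y⁸)·(y + y² + y³ + y⁴ + y⁵ + y⁶); the count is [y¹⁵].
(1 + y⁴) has coefficients 1,0,0,0,1 for degrees 0…4.
(1 + y⁵ + y⁶) has coefficients 1,0,0,0,0,1,1,0,0,0,0,0,0,0,0,0 for degrees 0…15.
Multiplying by (1 + y⁴ + y⁸) gives running coefficients 1,0,0,0,1,1,1,0,1,1,1,0,0,1,1,0 for degrees 0…15.
Finally multiplying by (y + y² + y³ + y⁴ + y⁵ + y⁶), the product of all factors after the first has coefficients 0,1,1,1,1,2,3,3,3,4,5,5,4,3,4,4 for degrees 0…15.
[y¹⁵] = 1·4 + 1·5 = 9.

9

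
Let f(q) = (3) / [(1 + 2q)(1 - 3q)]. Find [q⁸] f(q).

Partial fractions give a closed form: a_n = (6/5)·(-2)^n + (9/5)·3^n.
At n = 8: a_8 = 12117.

12117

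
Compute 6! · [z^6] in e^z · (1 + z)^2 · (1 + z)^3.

The EGF product rule gives c_6 = Σ_{k_1+k_2+k_3=6} C(6; k_1,k_2,k_3) · ∏ g_i(k_i), where e^z gives (1)^k; (1+z)^2 gives the falling factorial (2)_k; (1+z)^3 gives the falling factorial (3)_k.
g_1(k) for k = 0…6: 1, 1, 1, 1, 1, 1, 1.
g_2(k) for k = 0…6: 1, 2, 2, 0, 0, 0, 0.
g_3(k) for k = 0…6: 1, 3, 6, 6, 0, 0, 0.
First combine the last two factors: h(k) = Σ_j C(k,j)·g_2(j)·g_3(k−j) for k = 0…6: 1, 5, 20, 60, 120, 120, 0.
c_6 = Σ_k C(6,k)·g_1(k)·h(6−k) = 6·1·120 + 15·1·120 + 20·1·60 + 15·1·20 + 6·1·5 + 1·1·1 = 720 + 1800 + 1200 + 300 + 30 + 1 = 4051.

4051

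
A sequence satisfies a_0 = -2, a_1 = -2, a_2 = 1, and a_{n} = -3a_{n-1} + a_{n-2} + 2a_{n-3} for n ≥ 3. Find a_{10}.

The ordinary generating function has denominator 1 + 3x - x^2 - 2x^3.
Iterating the recurrence: a_0,…,a_{10} = -2, -2, 1, -9, 24, -79, 243, -760, 2365, -7369, 22952.

22952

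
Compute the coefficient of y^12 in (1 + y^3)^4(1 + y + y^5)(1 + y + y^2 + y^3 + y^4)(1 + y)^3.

184

(1 + y^3)^4 has coefficients 1,0,0,4,0,0,6,0,0,4,0,0,1 for degrees 0…12.
(1 + y + y^5) has coefficients 1,1,0,0,0,1,0,0,0,0,0,0,0 for degrees 0…12.
Multiplying by (1 + y + y^2 + y^3 + y^4) gives running coefficients 1,2,2,2,2,2,1,1,1,1,0,0,0 for degrees 0…12.
Finally multiplying by (1 + y)^3, the product of all factors after the first has coefficients 1,5,11,15,16,16,15,12,9,8,7,4,1 for degrees 0…12.
[y^12] = 1·1 + 4·8 + 6·15 + 4·15 + 1·1 = 184.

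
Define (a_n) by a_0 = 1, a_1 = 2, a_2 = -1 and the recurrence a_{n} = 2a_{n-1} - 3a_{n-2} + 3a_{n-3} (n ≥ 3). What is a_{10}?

71

The ordinary generating function has denominator 1 - 2z + 3z^2 - 3z^3.
Iterating the recurrence: a_0,…,a_{10} = 1, 2, -1, -5, -1, 10, 8, -17, -28, 19, 71.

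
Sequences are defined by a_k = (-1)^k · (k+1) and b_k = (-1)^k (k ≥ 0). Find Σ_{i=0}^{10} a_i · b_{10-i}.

This is [x^10] in the product of the two ordinary generating functions.
Σ = 1·1 − 2·(-1) + 3·1 − 4·(-1) + 5·1 − 6·(-1) + 7·1 − 8·(-1) + 9·1 − 10·(-1) + 11·1 = 66.

66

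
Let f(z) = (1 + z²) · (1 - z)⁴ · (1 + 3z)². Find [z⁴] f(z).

(1 + z²) has coefficients 1,0,1 for degrees 0…2.
(1 - z)⁴ has coefficients 1,-4,6,-4,1 for degrees 0…4.
Finally multiplying by (1 + 3z)², the product of all factors after the first has coefficients 1,2,-9,-4,31 for degrees 0…4.
[z⁴] = 1·31 + 1·(-9) = 22.

22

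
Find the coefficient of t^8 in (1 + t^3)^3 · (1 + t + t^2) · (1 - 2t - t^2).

-6

(1 + t^3)^3 has coefficients 1,0,0,3,0,0,3,0,0 for degrees 0…8.
(1 + t + t^2) has coefficients 1,1,1,0,0,0,0,0,0 for degrees 0…8.
Finally multiplying by (1 - 2t - t^2), the product of all factors after the first has coefficients 1,-1,-2,-3,-1,0,0,0,0 for degrees 0…8.
[t^8] = 1·0 + 3·0 + 3·(-2) = -6.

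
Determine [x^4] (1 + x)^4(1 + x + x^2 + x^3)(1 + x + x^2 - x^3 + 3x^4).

39

(1 + x)^4 has coefficients 1,4,6,4,1 for degrees 0…4.
(1 + x + x^2 + x^3) has coefficients 1,1,1,1,0 for degrees 0…4.
Finally multiplying by (1 + x + x^2 - x^3 + 3x^4), the product of all factors after the first has coefficients 1,2,3,2,4 for degrees 0…4.
[x^4] = 1·4 + 4·2 + 6·3 + 4·2 + 1·1 = 39.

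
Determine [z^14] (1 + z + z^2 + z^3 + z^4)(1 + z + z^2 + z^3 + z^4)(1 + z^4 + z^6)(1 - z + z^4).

7

(1 + z + z^2 + z^3 + z^4) has coefficients 1,1,1,1,1 for degrees 0…4.
(1 + z + z^2 + z^3 + z^4) has coefficients 1,1,1,1,1,0,0,0,0,0,0,0,0,0,0 for degrees 0…14.
Multiplying by (1 + z^4 + z^6) gives running coefficients 1,1,1,1,2,1,2,2,2,1,1,0,0,0,0 for degrees 0…14.
Finally multiplying by (1 - z + z^4), the product of all factors after the first has coefficients 1,0,0,0,2,0,2,1,2,0,2,1,2,1,1 for degrees 0…14.
[z^14] = 1·1 + 1·1 + 1·2 + 1·1 + 1·2 = 7.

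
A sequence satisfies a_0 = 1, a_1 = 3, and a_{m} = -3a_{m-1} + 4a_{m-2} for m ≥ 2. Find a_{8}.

-26213

The ordinary generating function has denominator 1 + 3y - 4y^2.
Iterating the recurrence: a_0,…,a_{8} = 1, 3, -5, 27, -101, 411, -1637, 6555, -26213.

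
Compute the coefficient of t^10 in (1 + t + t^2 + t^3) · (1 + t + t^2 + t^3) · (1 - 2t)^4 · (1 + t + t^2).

(1 + t + t^2 + t^3) has coefficients 1,1,1,1 for degrees 0…3.
(1 + t + t^2 + t^3) has coefficients 1,1,1,1,0,0,0,0,0,0,0 for degrees 0…10.
Multiplying by (1 - 2t)^4 gives running coefficients 1,-7,17,-15,0,8,-16,16,0,0,0 for degrees 0…10.
Finally multiplying by (1 + t + t^2), the product of all factors after the first has coefficients 1,-6,11,-5,2,-7,-8,8,0,16,0 for degrees 0…10.
[t^10] = 1·0 + 1·16 + 1·0 + 1·8 = 24.

24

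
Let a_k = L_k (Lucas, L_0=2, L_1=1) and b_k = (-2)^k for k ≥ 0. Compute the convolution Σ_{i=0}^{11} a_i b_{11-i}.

-4007

The convolution is the t^11 coefficient of A(t)B(t).
Σ = 2·(-2048) + 1·1024 + 3·(-512) + 4·256 + 7·(-128) + 11·64 + 18·(-32) + 29·16 + 47·(-8) + 76·4 + 123·(-2) + 199·1 = -4007.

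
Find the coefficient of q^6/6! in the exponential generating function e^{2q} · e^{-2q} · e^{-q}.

The EGF product rule gives c_6 = Σ_{k_1+k_2+k_3=6} C(6; k_1,k_2,k_3) · ∏ g_i(k_i), where e^{2q} gives (2)^k; e^{-2q} gives (-2)^k; e^{-q} gives (-1)^k.
g_1(k) for k = 0…6: 1, 2, 4, 8, 16, 32, 64.
g_2(k) for k = 0…6: 1, -2, 4, -8, 16, -32, 64.
g_3(k) for k = 0…6: 1, -1, 1, -1, 1, -1, 1.
First combine the last two factors: h(k) = Σ_j C(k,j)·g_2(j)·g_3(k−j) for k = 0…6: 1, -3, 9, -27, 81, -243, 729.
c_6 = Σ_k C(6,k)·g_1(k)·h(6−k) = 1·1·729 + 6·2·(-243) + 15·4·81 + 20·8·(-27) + 15·16·9 + 6·32·(-3) + 1·64·1 = 729 − 2916 + 4860 − 4320 + 2160 − 576 + 64 = 1.

1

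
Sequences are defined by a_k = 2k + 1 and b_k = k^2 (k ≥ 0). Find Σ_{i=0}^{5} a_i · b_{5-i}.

The convolution is the x^5 coefficient of A(x)B(x).
Σ = 1·25 + 3·16 + 5·9 + 7·4 + 9·1 + 11·0 = 155.

155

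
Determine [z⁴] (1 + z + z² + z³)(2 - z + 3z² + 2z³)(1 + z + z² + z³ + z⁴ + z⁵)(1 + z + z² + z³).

40

(1 + z + z² + z³) has coefficients 1,1,1,1 for degrees 0…3.
(2 - z + 3z² + 2z³) has coefficients 2,-1,3,2,0 for degrees 0…4.
Multiplying by (1 + z + z² + z³ + z⁴ + z⁵) gives running coefficients 2,1,4,6,6 for degrees 0…4.
Finally multiplying by (1 + z + z² + z³), the product of all factors after the first has coefficients 2,3,7,13,17 for degrees 0…4.
[z⁴] = 1·17 + 1·13 + 1·7 + 1·3 = 40.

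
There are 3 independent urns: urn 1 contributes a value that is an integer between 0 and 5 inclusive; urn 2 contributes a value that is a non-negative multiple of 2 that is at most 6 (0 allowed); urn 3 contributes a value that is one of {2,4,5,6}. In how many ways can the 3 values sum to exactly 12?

9

The generating function for the choices is (1 + z + z² + z³ + z⁴ + z⁵)·(1 + z² + z⁴ + z⁶)·(z² + z⁴ + z⁵ + z⁶); the count is [z¹²].
(1 + z + z² + z³ + z⁴ + z⁵) has coefficients 1,1,1,1,1,1 for degrees 0…5.
(1 + z² + z⁴ + z⁶) has coefficients 1,0,1,0,1,0,1,0,0,0,0,0,0 for degrees 0…12.
Finally multiplying by (z² + z⁴ + z⁵ + z⁶), the product of all factors after the first has coefficients 0,0,1,0,2,1,3,1,3,1,2,1,1 for degrees 0…12.
[z¹²] = 1·1 + 1·1 + 1·2 + 1·1 + 1·3 + 1·1 = 9.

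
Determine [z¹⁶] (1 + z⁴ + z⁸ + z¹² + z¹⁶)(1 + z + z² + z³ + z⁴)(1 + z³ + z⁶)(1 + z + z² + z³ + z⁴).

(1 + z⁴ + z⁸ + z¹² + z¹⁶) has coefficients 1,0,0,0,1,0,0,0,1,0,0,0,1,0,0,0,1 for degrees 0…16.
(1 + z + z² + z³ + z⁴) has coefficients 1,1,1,1,1,0,0,0,0,0,0,0,0,0,0,0,0 for degrees 0…16.
Multiplying by (1 + z³ + z⁶) gives running coefficients 1,1,1,2,2,1,2,2,1,1,1,0,0,0,0,0,0 for degrees 0…16.
Finally multiplying by (1 + z + z² + z³ + z⁴), the product of all factors after the first has coefficients 1,2,3,5,7,7,8,9,8,7,7,5,3,2,1,0,0 for degrees 0…16.
[z¹⁶] = 1·0 + 1·3 + 1·8 + 1·7 + 1·1 = 19.

19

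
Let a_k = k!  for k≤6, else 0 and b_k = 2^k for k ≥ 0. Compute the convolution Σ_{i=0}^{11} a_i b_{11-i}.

39424

The convolution is the x^11 coefficient of A(x)B(x).
Σ = 1·2048 + 1·1024 + 2·512 + 6·256 + 24·128 + 120·64 + 720·32 + 0·16 + 0·8 + 0·4 + 0·2 + 0·1 = 39424.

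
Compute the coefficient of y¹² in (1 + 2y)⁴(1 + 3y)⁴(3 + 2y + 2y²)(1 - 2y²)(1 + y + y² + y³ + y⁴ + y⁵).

-188440

(1 + 2y)⁴ has coefficients 1,8,24,32,16 for degrees 0…4.
(1 + 3y)⁴ has coefficients 1,12,54,108,81,0,0,0,0,0,0,0,0 for degrees 0…12.
Multiplying by (3 + 2y + 2y²) gives running coefficients 3,38,188,456,567,378,162,0,0,0,0,0,0 for degrees 0…12.
Multiplying by (1 - 2y²) gives running coefficients 3,38,182,380,191,-534,-972,-756,-324,0,0,0,0 for degrees 0…12.
Finally multiplying by (1 + y + y² + y³ + y⁴ + y⁵), the product of all factors after the first has coefficients 3,41,223,603,794,260,-715,-1509,-2015,-2395,-2586,-2052,-1080 for degrees 0…12.
[y¹²] = 1·(-1080) + 8·(-2052) + 24·(-2586) + 32·(-2395) + 16·(-2015) = -188440.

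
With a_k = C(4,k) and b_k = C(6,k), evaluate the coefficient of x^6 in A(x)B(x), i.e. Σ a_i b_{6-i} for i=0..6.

This is [x^6] in the product of the two ordinary generating functions.
Σ = 1·1 + 4·6 + 6·15 + 4·20 + 1·15 + 0·6 + 0·1 = 210.

210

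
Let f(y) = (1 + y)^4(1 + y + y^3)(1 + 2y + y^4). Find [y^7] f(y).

20

(1 + y)^4 has coefficients 1,4,6,4,1 for degrees 0…4.
(1 + y + y^3) has coefficients 1,1,0,1,0,0,0,0 for degrees 0…7.
Finally multiplying by (1 + 2y + y^4), the product of all factors after the first has coefficients 1,3,2,1,3,1,0,1 for degrees 0…7.
[y^7] = 1·1 + 4·0 + 6·1 + 4·3 + 1·1 = 20.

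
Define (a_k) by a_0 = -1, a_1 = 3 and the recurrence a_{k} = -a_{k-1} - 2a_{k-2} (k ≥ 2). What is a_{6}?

The ordinary generating function has denominator 1 + z + 2z^2.
Iterating the recurrence: a_0,…,a_{6} = -1, 3, -1, -5, 7, 3, -17.

-17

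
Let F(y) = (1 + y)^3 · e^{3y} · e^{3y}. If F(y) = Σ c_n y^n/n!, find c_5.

The EGF product rule gives c_5 = Σ_{k_1+k_2+k_3=5} C(5; k_1,k_2,k_3) · ∏ g_i(k_i), where (1+y)^3 gives the falling factorial (3)_k; e^{3y} gives (3)^k; e^{3y} gives (3)^k.
g_1(k) for k = 0…5: 1, 3, 6, 6, 0, 0.
g_2(k) for k = 0…5: 1, 3, 9, 27, 81, 243.
g_3(k) for k = 0…5: 1, 3, 9, 27, 81, 243.
First combine the last two factors: h(k) = Σ_j C(k,j)·g_2(j)·g_3(k−j) for k = 0…5: 1, 6, 36, 216, 1296, 7776.
c_5 = Σ_k C(5,k)·g_1(k)·h(5−k) = 1·1·7776 + 5·3·1296 + 10·6·216 + 10·6·36 = 7776 + 19440 + 12960 + 2160 = 42336.

42336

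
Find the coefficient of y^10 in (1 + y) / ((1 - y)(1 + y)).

Partial fractions give a closed form: a_n = (1)·1^n.
At n = 10: a_10 = 1.

1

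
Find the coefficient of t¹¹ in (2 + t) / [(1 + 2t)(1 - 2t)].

The denominator gives the recurrence a_n = 4a_(n−2) for n ≥ 2; the numerator fixes a_0 = 2, a_1 = 1.
Iterating: 2, 1, 8, 4, 32, 16, 128, 64, 512, 256, 2048, 1024, so a_11 = 1024.

1024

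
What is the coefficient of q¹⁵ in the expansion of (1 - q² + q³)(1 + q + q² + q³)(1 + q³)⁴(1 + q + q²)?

6

(1 - q² + q³) has coefficients 1,0,-1,1 for degrees 0…3.
(1 + q + q² + q³) has coefficients 1,1,1,1,0,0,0,0,0,0,0,0,0,0,0,0 for degrees 0…15.
Multiplying by (1 + q³)⁴ gives running coefficients 1,1,1,5,4,4,10,6,6,10,4,4,5,1,1,1 for degrees 0…15.
Finally multiplying by (1 + q + q²), the product of all factors after the first has coefficients 1,2,3,7,10,13,18,20,22,22,20,18,13,10,7,3 for degrees 0…15.
[q¹⁵] = 1·3 − 1·10 + 1·13 = 6.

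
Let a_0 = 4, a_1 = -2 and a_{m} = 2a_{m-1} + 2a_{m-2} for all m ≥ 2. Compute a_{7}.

The ordinary generating function has denominator 1 - 2x - 2x^2.
Iterating the recurrence: a_0,…,a_{7} = 4, -2, 4, 4, 16, 40, 112, 304.

304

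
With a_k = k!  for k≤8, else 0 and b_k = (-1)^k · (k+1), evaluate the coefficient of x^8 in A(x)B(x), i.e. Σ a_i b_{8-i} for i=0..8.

This is [x^8] in the product of the two ordinary generating functions.
Σ = 1·9 + 1·(-8) + 2·7 + 6·(-6) + 24·5 + 120·(-4) + 720·3 + 5040·(-2) + 40320·1 = 32019.

32019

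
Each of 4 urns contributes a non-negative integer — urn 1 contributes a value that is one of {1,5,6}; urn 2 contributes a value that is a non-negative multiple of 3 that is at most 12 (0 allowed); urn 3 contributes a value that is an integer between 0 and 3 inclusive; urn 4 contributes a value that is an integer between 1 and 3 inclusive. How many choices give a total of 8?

The generating function for the choices is (x + x^5 + x^6)·(1 + x^3 + x^6 + x^9 + x^12)·(1 + x + x^2 + x^3)·(x + x^2 + x^3); the count is [x^8].
(x + x^5 + x^6) has coefficients 0,1,0,0,0,1,1 for degrees 0…6.
(1 + x^3 + x^6 + x^9 + x^12) has coefficients 1,0,0,1,0,0,1,0,0 for degrees 0…8.
Multiplying by (1 + x + x^2 + x^3) gives running coefficients 1,1,1,2,1,1,2,1,1 for degrees 0…8.
Finally multiplying by (x + x^2 + x^3), the product of all factors after the first has coefficients 0,1,2,3,4,4,4,4,4 for degrees 0…8.
[x^8] = 1·4 + 1·3 + 1·2 = 9.

9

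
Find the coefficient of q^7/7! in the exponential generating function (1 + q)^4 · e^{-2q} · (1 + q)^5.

-4160

The EGF product rule gives c_7 = Σ_{k_1+k_2+k_3=7} C(7; k_1,k_2,k_3) · ∏ g_i(k_i), where (1+q)^4 gives the falling factorial (4)_k; e^{-2q} gives (-2)^k; (1+q)^5 gives the falling factorial (5)_k.
g_1(k) for k = 0…7: 1, 4, 12, 24, 24, 0, 0, 0.
g_2(k) for k = 0…7: 1, -2, 4, -8, 16, -32, 64, -128.
g_3(k) for k = 0…7: 1, 5, 20, 60, 120, 120, 0, 0.
First combine the last two factors: h(k) = Σ_j C(k,j)·g_2(j)·g_3(k−j) for k = 0…7: 1, 3, 4, -8, -24, 88, 64, -1248.
c_7 = Σ_k C(7,k)·g_1(k)·h(7−k) = 1·1·(-1248) + 7·4·64 + 21·12·88 + 35·24·(-24) + 35·24·(-8) = −1248 + 1792 + 22176 − 20160 − 6720 = -4160.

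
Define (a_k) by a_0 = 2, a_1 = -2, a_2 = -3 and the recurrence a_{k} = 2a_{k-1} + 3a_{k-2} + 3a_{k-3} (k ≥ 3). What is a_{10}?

-28206

The ordinary generating function has denominator 1 - 2y - 3y^2 - 3y^3.
Iterating the recurrence: a_0,…,a_{10} = 2, -2, -3, -6, -27, -81, -261, -846, -2718, -8757, -28206.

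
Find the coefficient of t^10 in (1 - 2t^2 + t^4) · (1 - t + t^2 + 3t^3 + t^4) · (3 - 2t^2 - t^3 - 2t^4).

-3

(1 - 2t^2 + t^4) has coefficients 1,0,-2,0,1 for degrees 0…4.
(1 - t + t^2 + 3t^3 + t^4) has coefficients 1,-1,1,3,1,0,0,0,0,0,0 for degrees 0…10.
Finally multiplying by (3 - 2t^2 - t^3 - 2t^4), the product of all factors after the first has coefficients 3,-3,1,10,0,-5,-7,-7,-2,0,0 for degrees 0…10.
[t^10] = 1·0 − 2·(-2) + 1·(-7) = -3.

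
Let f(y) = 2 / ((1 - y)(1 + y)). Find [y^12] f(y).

Partial fractions give a closed form: a_n = (1)·1^n + (1)·(-1)^n.
At n = 12: a_12 = 2.

2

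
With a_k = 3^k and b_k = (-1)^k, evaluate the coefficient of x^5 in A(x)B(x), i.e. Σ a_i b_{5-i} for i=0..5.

182

This is [x^5] in the product of the two ordinary generating functions.
Σ = 1·(-1) + 3·1 + 9·(-1) + 27·1 + 81·(-1) + 243·1 = 182.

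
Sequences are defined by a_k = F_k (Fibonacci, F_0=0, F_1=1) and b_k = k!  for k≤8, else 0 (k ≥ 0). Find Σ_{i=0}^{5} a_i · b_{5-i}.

42

Write out a_i and b_{5-i} for i = 0,…,5 and sum the products.
Σ = 0·120 + 1·24 + 1·6 + 2·2 + 3·1 + 5·1 = 42.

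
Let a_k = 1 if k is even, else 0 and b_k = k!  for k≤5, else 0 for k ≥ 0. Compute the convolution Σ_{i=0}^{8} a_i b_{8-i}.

27

The convolution is the x^8 coefficient of A(x)B(x).
Σ = 1·0 + 0·0 + 1·0 + 0·120 + 1·24 + 0·6 + 1·2 + 0·1 + 1·1 = 27.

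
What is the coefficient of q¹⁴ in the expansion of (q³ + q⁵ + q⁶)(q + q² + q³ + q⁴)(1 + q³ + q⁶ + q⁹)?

(q³ + q⁵ + q⁶) has coefficients 0,0,0,1,0,1,1 for degrees 0…6.
(q + q² + q³ + q⁴) has coefficients 0,1,1,1,1,0,0,0,0,0,0,0,0,0,0 for degrees 0…14.
Finally multiplying by (1 + q³ + q⁶ + q⁹), the product of all factors after the first has coefficients 0,1,1,1,2,1,1,2,1,1,2,1,1,1,0 for degrees 0…14.
[q¹⁴] = 1·1 + 1·1 + 1·1 = 3.

3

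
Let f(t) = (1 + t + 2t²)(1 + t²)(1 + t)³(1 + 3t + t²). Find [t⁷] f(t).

(1 + t + 2t²) has coefficients 1,1,2 for degrees 0…2.
(1 + t²) has coefficients 1,0,1,0,0,0,0,0 for degrees 0…7.
Multiplying by (1 + t)³ gives running coefficients 1,3,4,4,3,1,0,0 for degrees 0…7.
Finally multiplying by (1 + 3t + t²), the product of all factors after the first has coefficients 1,6,14,19,19,14,6,1 for degrees 0…7.
[t⁷] = 1·1 + 1·6 + 2·14 = 35.

35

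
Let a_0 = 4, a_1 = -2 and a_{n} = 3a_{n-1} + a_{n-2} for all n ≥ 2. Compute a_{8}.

The ordinary generating function has denominator 1 - 3y - y^2.
Iterating the recurrence: a_0,…,a_{8} = 4, -2, -2, -8, -26, -86, -284, -938, -3098.

-3098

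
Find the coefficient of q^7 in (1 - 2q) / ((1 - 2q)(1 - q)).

1

Partial fractions give a closed form: a_n = (1)·1^n.
At n = 7: a_7 = 1.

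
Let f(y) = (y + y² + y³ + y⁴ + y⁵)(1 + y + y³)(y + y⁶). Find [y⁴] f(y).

(y + y² + y³ + y⁴ + y⁵) has coefficients 0,1,1,1,1 for degrees 0…4.
(1 + y + y³) has coefficients 1,1,0,1,0 for degrees 0…4.
Finally multiplying by (y + y⁶), the product of all factors after the first has coefficients 0,1,1,0,1 for degrees 0…4.
[y⁴] = 1·0 + 1·1 + 1·1 + 1·0 = 2.

2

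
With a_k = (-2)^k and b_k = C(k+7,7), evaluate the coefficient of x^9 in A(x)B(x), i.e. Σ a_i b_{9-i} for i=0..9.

5290

Write out a_i and b_{9-i} for i = 0,…,9 and sum the products.
Σ = 1·11440 − 2·6435 + 4·3432 − 8·1716 + 16·792 − 32·330 + 64·120 − 128·36 + 256·8 − 512·1 = 5290.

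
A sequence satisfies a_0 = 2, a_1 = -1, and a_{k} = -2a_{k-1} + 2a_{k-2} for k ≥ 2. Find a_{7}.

The ordinary generating function has denominator 1 + 2z - 2z^2.
Iterating the recurrence: a_0,…,a_{7} = 2, -1, 6, -14, 40, -108, 296, -808.

-808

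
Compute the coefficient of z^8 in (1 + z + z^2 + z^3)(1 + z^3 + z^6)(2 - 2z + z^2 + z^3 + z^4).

(1 + z + z^2 + z^3) has coefficients 1,1,1,1 for degrees 0…3.
(1 + z^3 + z^6) has coefficients 1,0,0,1,0,0,1,0,0 for degrees 0…8.
Finally multiplying by (2 - 2z + z^2 + z^3 + z^4), the product of all factors after the first has coefficients 2,-2,1,3,-1,1,3,-1,1 for degrees 0…8.
[z^8] = 1·1 + 1·(-1) + 1·3 + 1·1 = 4.

4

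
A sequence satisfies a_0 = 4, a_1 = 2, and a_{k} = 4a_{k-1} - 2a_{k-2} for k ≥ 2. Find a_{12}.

The ordinary generating function has denominator 1 - 4y + 2y^2.
Iterating the recurrence: a_0,…,a_{12} = 4, 2, 0, -4, -16, -56, -192, -656, -2240, -7648, -26112, -89152, -304384.

-304384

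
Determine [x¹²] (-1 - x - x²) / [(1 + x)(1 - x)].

-2

The denominator gives the recurrence a_n = a_(n−2) for n ≥ 3; the numerator fixes a_0 = -1, a_1 = -1, a_2 = -2.
Iterating: -1, -1, -2, -1, -2, -1, -2, -1, -2, -1, -2, -1, -2, so a_12 = -2.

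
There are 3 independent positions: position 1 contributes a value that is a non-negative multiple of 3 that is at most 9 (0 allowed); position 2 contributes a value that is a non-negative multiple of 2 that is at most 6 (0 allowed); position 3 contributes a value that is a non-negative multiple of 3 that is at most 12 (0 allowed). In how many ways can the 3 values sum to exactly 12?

7

The generating function for the choices is (1 + z³ + z⁶ + z⁹)·(1 + z² + z⁴ + z⁶)·(1 + z³ + z⁶ + z⁹ + z¹²); the count is [z¹²].
(1 + z³ + z⁶ + z⁹) has coefficients 1,0,0,1,0,0,1,0,0,1 for degrees 0…9.
(1 + z² + z⁴ + z⁶) has coefficients 1,0,1,0,1,0,1,0,0,0,0,0,0 for degrees 0…12.
Finally multiplying by (1 + z³ + z⁶ + z⁹ + z¹²), the product of all factors after the first has coefficients 1,0,1,1,1,1,2,1,1,2,1,1,2 for degrees 0…12.
[z¹²] = 1·2 + 1·2 + 1·2 + 1·1 = 7.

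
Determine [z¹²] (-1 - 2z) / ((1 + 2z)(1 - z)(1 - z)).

The denominator gives the recurrence a_n = 3a_(n−2) − 2a_(n−3) for n ≥ 3; the numerator fixes a_0 = -1, a_1 = -2, a_2 = -3.
Iterating: -1, -2, -3, -4, -5, -6, -7, -8, -9, -10, -11, -12, -13, so a_12 = -13.

-13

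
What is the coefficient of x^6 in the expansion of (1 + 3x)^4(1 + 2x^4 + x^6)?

(1 + 3x)^4 has coefficients 1,12,54,108,81 for degrees 0…4.
(1 + 2x^4 + x^6) has coefficients 1,0,0,0,2,0,1 for degrees 0…6.
[x^6] = 1·1 + 12·0 + 54·2 + 108·0 + 81·0 = 109.

109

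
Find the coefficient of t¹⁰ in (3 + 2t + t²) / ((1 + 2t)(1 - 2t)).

The denominator gives the recurrence a_n = 4a_(n−2) for n ≥ 3; the numerator fixes a_0 = 3, a_1 = 2, a_2 = 13.
Iterating: 3, 2, 13, 8, 52, 32, 208, 128, 832, 512, 3328, so a_10 = 3328.

3328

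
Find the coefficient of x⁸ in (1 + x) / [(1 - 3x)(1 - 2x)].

Partial fractions give a closed form: a_n = (4)·3^n + (-3)·2^n.
At n = 8: a_8 = 25476.

25476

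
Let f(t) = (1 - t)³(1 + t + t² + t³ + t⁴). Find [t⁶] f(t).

(1 - t)³ has coefficients 1,-3,3,-1 for degrees 0…3.
(1 + t + t² + t³ + t⁴) has coefficients 1,1,1,1,1,0,0 for degrees 0…6.
[t⁶] = 1·0 − 3·0 + 3·1 − 1·1 = 2.

2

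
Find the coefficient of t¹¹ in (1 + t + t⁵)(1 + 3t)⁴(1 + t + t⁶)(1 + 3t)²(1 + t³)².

12404

(1 + t + t⁵) has coefficients 1,1,0,0,0,1 for degrees 0…5.
(1 + 3t)⁴ has coefficients 1,12,54,108,81,0,0,0,0,0,0,0 for degrees 0…11.
Multiplying by (1 + t + t⁶) gives running coefficients 1,13,66,162,189,81,1,12,54,108,81,0 for degrees 0…11.
Multiplying by (1 + 3t)² gives running coefficients 1,19,153,675,1755,2673,2188,747,135,540,1215,1458 for degrees 0…11.
Finally multiplying by (1 + t³)², the product of all factors after the first has coefficients 1,19,153,677,1793,2979,3539,4276,5634,5591,4464,4401 for degrees 0…11.
[t¹¹] = 1·4401 + 1·4464 + 1·3539 = 12404.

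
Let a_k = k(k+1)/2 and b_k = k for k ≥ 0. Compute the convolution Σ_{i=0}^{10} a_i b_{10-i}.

Write out a_i and b_{10-i} for i = 0,…,10 and sum the products.
Σ = 0·10 + 1·9 + 3·8 + 6·7 + 10·6 + 15·5 + 21·4 + 28·3 + 36·2 + 45·1 + 55·0 = 495.

495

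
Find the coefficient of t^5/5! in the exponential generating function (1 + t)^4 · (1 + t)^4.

The EGF product rule gives c_5 = Σ_{k_1+k_2=5} C(5; k_1,k_2) · ∏ g_i(k_i), where (1+t)^4 gives the falling factorial (4)_k; (1+t)^4 gives the falling factorial (4)_k.
g_1(k) for k = 0…5: 1, 4, 12, 24, 24, 0.
g_2(k) for k = 0…5: 1, 4, 12, 24, 24, 0.
c_5 = Σ_k C(5,k)·g_1(k)·g_2(5−k) = 5·4·24 + 10·12·24 + 10·24·12 + 5·24·4 = 480 + 2880 + 2880 + 480 = 6720.

6720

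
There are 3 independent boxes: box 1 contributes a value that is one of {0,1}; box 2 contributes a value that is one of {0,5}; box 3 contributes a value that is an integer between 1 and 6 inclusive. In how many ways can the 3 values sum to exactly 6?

3

The generating function for the choices is (1 + x)·(1 + x^5)·(x + x^2 + x^3 + x^4 + x^5 + x^6); the count is [x^6].
(1 + x) has coefficients 1,1 for degrees 0…1.
(1 + x^5) has coefficients 1,0,0,0,0,1,0 for degrees 0…6.
Finally multiplying by (x + x^2 + x^3 + x^4 + x^5 + x^6), the product of all factors after the first has coefficients 0,1,1,1,1,1,2 for degrees 0…6.
[x^6] = 1·2 + 1·1 = 3.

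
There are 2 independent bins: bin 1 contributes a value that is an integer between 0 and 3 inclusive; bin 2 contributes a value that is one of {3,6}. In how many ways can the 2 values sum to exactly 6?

The generating function for the choices is (1 + y + y² + y³)·(y³ + y⁶); the count is [y⁶].
(1 + y + y² + y³) has coefficients 1,1,1,1 for degrees 0…3.
(y³ + y⁶) has coefficients 0,0,0,1,0,0,1 for degrees 0…6.
[y⁶] = 1·1 + 1·0 + 1·0 + 1·1 = 2.

2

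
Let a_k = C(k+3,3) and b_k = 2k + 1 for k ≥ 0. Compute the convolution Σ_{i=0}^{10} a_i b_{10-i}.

This is [x^10] in the product of the two ordinary generating functions.
Σ = 1·21 + 4·19 + 10·17 + 20·15 + 35·13 + 56·11 + 84·9 + 120·7 + 165·5 + 220·3 + 286·1 = 5005.

5005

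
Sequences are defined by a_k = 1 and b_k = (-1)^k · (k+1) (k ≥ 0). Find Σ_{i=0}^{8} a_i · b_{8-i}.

Write out a_i and b_{8-i} for i = 0,…,8 and sum the products.
Σ = 1·9 + 1·(-8) + 1·7 + 1·(-6) + 1·5 + 1·(-4) + 1·3 + 1·(-2) + 1·1 = 5.

5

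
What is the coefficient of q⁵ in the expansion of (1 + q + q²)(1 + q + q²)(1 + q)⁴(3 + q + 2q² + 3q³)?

(1 + q + q²) has coefficients 1,1,1 for degrees 0…2.
(1 + q + q²) has coefficients 1,1,1,0,0,0 for degrees 0…5.
Multiplying by (1 + q)⁴ gives running coefficients 1,5,11,14,11,5 for degrees 0…5.
Finally multiplying by (3 + q + 2q² + 3q³), the product of all factors after the first has coefficients 3,16,40,66,84,87 for degrees 0…5.
[q⁵] = 1·87 + 1·84 + 1·66 = 237.

237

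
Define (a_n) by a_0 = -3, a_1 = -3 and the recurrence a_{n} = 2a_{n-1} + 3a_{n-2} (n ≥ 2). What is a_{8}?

The ordinary generating function has denominator 1 - 2y - 3y^2.
Iterating the recurrence: a_0,…,a_{8} = -3, -3, -15, -39, -123, -363, -1095, -3279, -9843.

-9843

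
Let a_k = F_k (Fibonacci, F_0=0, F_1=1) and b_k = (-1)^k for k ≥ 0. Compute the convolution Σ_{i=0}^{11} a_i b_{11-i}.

This is [x^11] in the product of the two ordinary generating functions.
Σ = 0·(-1) + 1·1 + 1·(-1) + 2·1 + 3·(-1) + 5·1 + 8·(-1) + 13·1 + 21·(-1) + 34·1 + 55·(-1) + 89·1 = 56.

56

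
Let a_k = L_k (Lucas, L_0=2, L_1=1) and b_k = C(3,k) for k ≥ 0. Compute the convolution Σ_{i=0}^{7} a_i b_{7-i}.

Write out a_i and b_{7-i} for i = 0,…,7 and sum the products.
Σ = 2·0 + 1·0 + 3·0 + 4·0 + 7·1 + 11·3 + 18·3 + 29·1 = 123.

123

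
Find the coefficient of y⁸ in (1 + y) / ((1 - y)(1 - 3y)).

13121

The denominator gives the recurrence a_n = 4a_(n−1) − 3a_(n−2) for n ≥ 2; the numerator fixes a_0 = 1, a_1 = 5.
Iterating: 1, 5, 17, 53, 161, 485, 1457, 4373, 13121, so a_8 = 13121.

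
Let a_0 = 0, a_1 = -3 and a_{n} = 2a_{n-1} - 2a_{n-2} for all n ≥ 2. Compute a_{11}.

The ordinary generating function has denominator 1 - 2z + 2z^2.
Iterating the recurrence: a_0,…,a_{11} = 0, -3, -6, -6, 0, 12, 24, 24, 0, -48, -96, -96.

-96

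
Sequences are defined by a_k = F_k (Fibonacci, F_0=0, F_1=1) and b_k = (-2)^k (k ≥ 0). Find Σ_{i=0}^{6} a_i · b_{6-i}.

-22

The convolution is the x^6 coefficient of A(x)B(x).
Σ = 0·64 + 1·(-32) + 1·16 + 2·(-8) + 3·4 + 5·(-2) + 8·1 = -22.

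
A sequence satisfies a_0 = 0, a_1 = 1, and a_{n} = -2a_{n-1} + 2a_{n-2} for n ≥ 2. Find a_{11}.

18272

The ordinary generating function has denominator 1 + 2q - 2q^2.
Iterating the recurrence: a_0,…,a_{11} = 0, 1, -2, 6, -16, 44, -120, 328, -896, 2448, -6688, 18272.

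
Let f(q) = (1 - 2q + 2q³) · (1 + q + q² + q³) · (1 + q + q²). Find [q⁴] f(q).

(1 - 2q + 2q³) has coefficients 1,-2,0,2 for degrees 0…3.
(1 + q + q² + q³) has coefficients 1,1,1,1,0 for degrees 0…4.
Finally multiplying by (1 + q + q²), the product of all factors after the first has coefficients 1,2,3,3,2 for degrees 0…4.
[q⁴] = 1·2 − 2·3 + 2·2 = 0.

0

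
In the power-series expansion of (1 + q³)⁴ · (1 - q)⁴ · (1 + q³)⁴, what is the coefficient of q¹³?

(1 + q³)⁴ has coefficients 1,0,0,4,0,0,6,0,0,4,0,0,1 for degrees 0…12.
(1 - q)⁴ has coefficients 1,-4,6,-4,1,0,0,0,0,0,0,0,0,0 for degrees 0…13.
Finally multiplying by (1 + q³)⁴, the product of all factors after the first has coefficients 1,-4,6,0,-15,24,-10,-20,36,-20,-10,24,-15,0 for degrees 0…13.
[q¹³] = 1·0 + 4·(-10) + 6·(-20) + 4·(-15) + 1·(-4) = -224.

-224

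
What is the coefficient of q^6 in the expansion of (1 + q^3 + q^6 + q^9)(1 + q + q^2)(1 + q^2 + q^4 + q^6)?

(1 + q^3 + q^6 + q^9) has coefficients 1,0,0,1,0,0,1 for degrees 0…6.
(1 + q + q^2) has coefficients 1,1,1,0,0,0,0 for degrees 0…6.
Finally multiplying by (1 + q^2 + q^4 + q^6), the product of all factors after the first has coefficients 1,1,2,1,2,1,2 for degrees 0…6.
[q^6] = 1·2 + 1·1 + 1·1 = 4.

4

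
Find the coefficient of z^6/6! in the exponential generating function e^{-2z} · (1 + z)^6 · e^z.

The EGF product rule gives c_6 = Σ_{k_1+k_2+k_3=6} C(6; k_1,k_2,k_3) · ∏ g_i(k_i), where e^{-2z} gives (-2)^k; (1+z)^6 gives the falling factorial (6)_k; e^z gives (1)^k.
g_1(k) for k = 0…6: 1, -2, 4, -8, 16, -32, 64.
g_2(k) for k = 0…6: 1, 6, 30, 120, 360, 720, 720.
g_3(k) for k = 0…6: 1, 1, 1, 1, 1, 1, 1.
First combine the last two factors: h(k) = Σ_j C(k,j)·g_2(j)·g_3(k−j) for k = 0…6: 1, 7, 43, 229, 1045, 4051, 13327.
c_6 = Σ_k C(6,k)·g_1(k)·h(6−k) = 1·1·13327 + 6·(-2)·4051 + 15·4·1045 + 20·(-8)·229 + 15·16·43 + 6·(-32)·7 + 1·64·1 = 13327 − 48612 + 62700 − 36640 + 10320 − 1344 + 64 = -185.

-185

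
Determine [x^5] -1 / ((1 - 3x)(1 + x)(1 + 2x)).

-84

The denominator gives the recurrence a_n = 7a_(n−2) + 6a_(n−3) for n ≥ 3; the numerator fixes a_0 = -1, a_1 = 0, a_2 = -7.
Iterating: -1, 0, -7, -6, -49, -84, so a_5 = -84.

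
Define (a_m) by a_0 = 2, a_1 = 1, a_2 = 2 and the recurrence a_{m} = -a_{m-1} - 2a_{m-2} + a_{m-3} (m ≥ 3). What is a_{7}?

-8

The ordinary generating function has denominator 1 + z + 2z^2 - z^3.
Iterating the recurrence: a_0,…,a_{7} = 2, 1, 2, -2, -1, 7, -7, -8.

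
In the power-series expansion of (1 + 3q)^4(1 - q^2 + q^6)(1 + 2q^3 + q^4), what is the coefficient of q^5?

(1 + 3q)^4 has coefficients 1,12,54,108,81 for degrees 0…4.
(1 - q^2 + q^6) has coefficients 1,0,-1,0,0,0 for degrees 0…5.
Finally multiplying by (1 + 2q^3 + q^4), the product of all factors after the first has coefficients 1,0,-1,2,1,-2 for degrees 0…5.
[q^5] = 1·(-2) + 12·1 + 54·2 + 108·(-1) + 81·0 = 10.

10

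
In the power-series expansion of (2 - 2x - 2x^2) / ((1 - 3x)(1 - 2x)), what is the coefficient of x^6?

The denominator gives the recurrence a_n = 5a_(n−1) − 6a_(n−2) for n ≥ 3; the numerator fixes a_0 = 2, a_1 = 8, a_2 = 26.
Iterating: 2, 8, 26, 82, 254, 778, 2366, so a_6 = 2366.

2366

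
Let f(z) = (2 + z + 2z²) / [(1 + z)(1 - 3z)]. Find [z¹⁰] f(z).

The denominator gives the recurrence a_n = 2a_(n−1) + 3a_(n−2) for n ≥ 3; the numerator fixes a_0 = 2, a_1 = 5, a_2 = 18.
Iterating: 2, 5, 18, 51, 156, 465, 1398, 4191, 12576, 37725, 113178, so a_10 = 113178.

113178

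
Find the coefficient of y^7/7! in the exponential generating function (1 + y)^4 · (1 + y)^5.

181440

The EGF product rule gives c_7 = Σ_{k_1+k_2=7} C(7; k_1,k_2) · ∏ g_i(k_i), where (1+y)^4 gives the falling factorial (4)_k; (1+y)^5 gives the falling factorial (5)_k.
g_1(k) for k = 0…7: 1, 4, 12, 24, 24, 0, 0, 0.
g_2(k) for k = 0…7: 1, 5, 20, 60, 120, 120, 0, 0.
c_7 = Σ_k C(7,k)·g_1(k)·g_2(7−k) = 21·12·120 + 35·24·120 + 35·24·60 = 30240 + 100800 + 50400 = 181440.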